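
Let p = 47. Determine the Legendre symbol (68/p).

1

Euler's criterion: (68/47) ≡ 21^23 (mod 47).
21^2 ≡ 18 (mod 47)
21^4 ≡ 42 (mod 47)
21^8 ≡ 25 (mod 47)
21^16 ≡ 14 (mod 47)
21^23 = 21^(16+4+2+1) ≡ 1 (mod 47).
Result is 1, so (68/47) = 1.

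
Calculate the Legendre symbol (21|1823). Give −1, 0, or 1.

1

Reciprocity: 21 ≡ 1 and 1823 ≡ 3 (mod 4), so (21/1823) = +(1823/21).
Reduce top mod 21: now compute (17/21).
Reciprocity: 17 ≡ 1 and 21 ≡ 1 (mod 4), so (17/21) = +(21/17).
Reduce top mod 17: now compute (4/17).
Pull out 2^2: since 17 ≡ 1 (mod 8), (2/17) = +1, so (2/17)^2 = +1.
Reached (1/17) = 1. Collecting the sign flips along the way, the symbol is +1.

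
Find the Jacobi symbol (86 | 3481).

Pull out 2: since 3481 ≡ 1 (mod 8), (2/3481) = +1.
Reciprocity: 43 ≡ 3 and 3481 ≡ 1 (mod 4), so (43/3481) = +(3481/43).
Reduce top mod 43: now compute (41/43).
Reciprocity: 41 ≡ 1 and 43 ≡ 3 (mod 4), so (41/43) = +(43/41).
Reduce top mod 41: now compute (2/41).
Pull out 2: since 41 ≡ 1 (mod 8), (2/41) = +1.
Reached (1/41) = 1. Collecting the sign flips along the way, the symbol is +1.

1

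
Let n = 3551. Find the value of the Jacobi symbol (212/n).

Pull out 2^2: since 3551 ≡ 7 (mod 8), (2/3551) = +1, so (2/3551)^2 = +1.
Reciprocity: 53 ≡ 1 and 3551 ≡ 3 (mod 4), so (53/3551) = +(3551/53).
Reduce top mod 53: now compute (0/53).
Top reduces to 0: gcd > 1, so the symbol is 0.

0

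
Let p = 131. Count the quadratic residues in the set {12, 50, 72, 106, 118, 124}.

1

(12/131) = +1 → QR.
(50/131) = -1 → non-residue.
(72/131) = -1 → non-residue.
(106/131) = -1 → non-residue.
(118/131) = -1 → non-residue.
(124/131) = -1 → non-residue.
Total quadratic residues among the 6: 1.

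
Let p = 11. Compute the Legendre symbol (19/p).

-1

First reduce: 19 ≡ 8 (mod 11).
Pull out 2^3: since 11 ≡ 3 (mod 8), (2/11) = -1, so (2/11)^3 = -1.
Reached (1/11) = 1. Collecting the sign flips along the way, the symbol is -1.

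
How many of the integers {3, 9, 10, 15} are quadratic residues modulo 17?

(3/17) = -1 → non-residue.
(9/17) = +1 → QR.
(10/17) = -1 → non-residue.
(15/17) = +1 → QR.
Total quadratic residues among the 4: 2.

2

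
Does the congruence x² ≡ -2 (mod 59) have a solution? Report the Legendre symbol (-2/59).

First reduce: -2 ≡ 57 (mod 59).
Reciprocity: 57 ≡ 1 and 59 ≡ 3 (mod 4), so (57/59) = +(59/57).
Reduce top mod 57: now compute (2/57).
Pull out 2: since 57 ≡ 1 (mod 8), (2/57) = +1.
Reached (1/57) = 1. Collecting the sign flips along the way, the symbol is +1.

1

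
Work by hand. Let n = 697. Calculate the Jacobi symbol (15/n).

-1

Reciprocity: 15 ≡ 3 and 697 ≡ 1 (mod 4), so (15/697) = +(697/15).
Reduce top mod 15: now compute (7/15).
Reciprocity: 7 ≡ 3 and 15 ≡ 3 (mod 4), so (7/15) = −(15/7).
Reduce top mod 7: now compute (1/7).
Reached (1/7) = 1. Collecting the sign flips along the way, the symbol is -1.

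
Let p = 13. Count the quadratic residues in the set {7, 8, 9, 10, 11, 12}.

3

(7/13) = -1 → non-residue.
(8/13) = -1 → non-residue.
(9/13) = +1 → QR.
(10/13) = +1 → QR.
(11/13) = -1 → non-residue.
(12/13) = +1 → QR.
Total quadratic residues among the 6: 3.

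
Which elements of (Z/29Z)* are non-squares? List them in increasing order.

2 3 8 10 11 12 14 15 17 18 19 21 26 27

Square k = 1,…,14 (k and 29−k give the same square):
1²=1, 2²=4, 3²=9, 4²=16, 5²=25, 6²≡7, 7²≡20, 8²≡6, 9²≡23, 10²≡13, 11²≡5, 12²≡28, 13²≡24, 14²≡22 (mod 29).
The residues are {1, 4, 5, 6, 7, 9, 13, 16, 20, 22, 23, 24, 25, 28}; the non-residues are the remaining 14 nonzero classes.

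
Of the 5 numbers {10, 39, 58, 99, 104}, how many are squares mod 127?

2

(10/127) = -1 → non-residue.
(39/127) = -1 → non-residue.
(58/127) = -1 → non-residue.
(99/127) = +1 → QR.
(104/127) = +1 → QR.
Total quadratic residues among the 5: 2.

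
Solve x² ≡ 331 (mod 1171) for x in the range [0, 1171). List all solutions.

62, 1109

Since 1171 ≡ 3 (mod 4), a square root of 331 is 331^((1171+1)/4) = 331^293 mod 1171.
Repeated squaring: 331^2≡658, 331^4≡865, 331^8≡1127, 331^16≡765, 331^32≡896, 331^64≡681, 331^128≡45, 331^256≡854 (mod 1171).
331^293 = 331^(256+32+4+1) ≡ 1109 (mod 1171).
Check: 1109² = 1229881 ≡ 331 (mod 1171). The two roots are 62 and 1109.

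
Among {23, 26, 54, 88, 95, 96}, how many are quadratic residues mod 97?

(23/97) = -1 → non-residue.
(26/97) = -1 → non-residue.
(54/97) = +1 → QR.
(88/97) = +1 → QR.
(95/97) = +1 → QR.
(96/97) = +1 → QR.
Total quadratic residues among the 6: 4.

4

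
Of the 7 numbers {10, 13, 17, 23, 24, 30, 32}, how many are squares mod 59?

1

(10/59) = -1 → non-residue.
(13/59) = -1 → non-residue.
(17/59) = +1 → QR.
(23/59) = -1 → non-residue.
(24/59) = -1 → non-residue.
(30/59) = -1 → non-residue.
(32/59) = -1 → non-residue.
Total quadratic residues among the 7: 1.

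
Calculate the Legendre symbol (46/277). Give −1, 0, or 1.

-1

Pull out 2: since 277 ≡ 5 (mod 8), (2/277) = -1.
Reciprocity: 23 ≡ 3 and 277 ≡ 1 (mod 4), so (23/277) = +(277/23).
Reduce top mod 23: now compute (1/23).
Reached (1/23) = 1. Collecting the sign flips along the way, the symbol is -1.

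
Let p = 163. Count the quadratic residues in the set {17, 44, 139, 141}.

0

(17/163) = -1 → non-residue.
(44/163) = -1 → non-residue.
(139/163) = -1 → non-residue.
(141/163) = -1 → non-residue.
Total quadratic residues among the 4: 0.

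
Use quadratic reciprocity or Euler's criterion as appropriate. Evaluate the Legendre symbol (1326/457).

First reduce: 1326 ≡ 412 (mod 457).
Pull out 2^2: since 457 ≡ 1 (mod 8), (2/457) = +1, so (2/457)^2 = +1.
Reciprocity: 103 ≡ 3 and 457 ≡ 1 (mod 4), so (103/457) = +(457/103).
Reduce top mod 103: now compute (45/103).
Reciprocity: 45 ≡ 1 and 103 ≡ 3 (mod 4), so (45/103) = +(103/45).
Reduce top mod 45: now compute (13/45).
Reciprocity: 13 ≡ 1 and 45 ≡ 1 (mod 4), so (13/45) = +(45/13).
Reduce top mod 13: now compute (6/13).
Pull out 2: since 13 ≡ 5 (mod 8), (2/13) = -1.
Reciprocity: 3 ≡ 3 and 13 ≡ 1 (mod 4), so (3/13) = +(13/3).
Reduce top mod 3: now compute (1/3).
Reached (1/3) = 1. Collecting the sign flips along the way, the symbol is -1.

-1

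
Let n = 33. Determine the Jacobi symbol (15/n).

Reciprocity: 15 ≡ 3 and 33 ≡ 1 (mod 4), so (15/33) = +(33/15).
Reduce top mod 15: now compute (3/15).
Reciprocity: 3 ≡ 3 and 15 ≡ 3 (mod 4), so (3/15) = −(15/3).
Reduce top mod 3: now compute (0/3).
Top reduces to 0: gcd > 1, so the symbol is 0.

0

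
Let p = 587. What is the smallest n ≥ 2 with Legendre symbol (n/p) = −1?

(2/587) = −1, so 2 is the smallest positive non-residue mod 587.

2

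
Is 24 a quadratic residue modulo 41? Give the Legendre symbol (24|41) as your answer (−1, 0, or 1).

Pull out 2^3: since 41 ≡ 1 (mod 8), (2/41) = +1, so (2/41)^3 = +1.
Reciprocity: 3 ≡ 3 and 41 ≡ 1 (mod 4), so (3/41) = +(41/3).
Reduce top mod 3: now compute (2/3).
Pull out 2: since 3 ≡ 3 (mod 8), (2/3) = -1.
Reached (1/3) = 1. Collecting the sign flips along the way, the symbol is -1.

-1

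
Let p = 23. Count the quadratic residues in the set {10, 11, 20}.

(10/23) = -1 → non-residue.
(11/23) = -1 → non-residue.
(20/23) = -1 → non-residue.
Total quadratic residues among the 3: 0.

0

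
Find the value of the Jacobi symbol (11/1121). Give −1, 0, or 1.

-1

Reciprocity: 11 ≡ 3 and 1121 ≡ 1 (mod 4), so (11/1121) = +(1121/11).
Reduce top mod 11: now compute (10/11).
Pull out 2: since 11 ≡ 3 (mod 8), (2/11) = -1.
Reciprocity: 5 ≡ 1 and 11 ≡ 3 (mod 4), so (5/11) = +(11/5).
Reduce top mod 5: now compute (1/5).
Reached (1/5) = 1. Collecting the sign flips along the way, the symbol is -1.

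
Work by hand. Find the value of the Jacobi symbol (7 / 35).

0

Reciprocity: 7 ≡ 3 and 35 ≡ 3 (mod 4), so (7/35) = −(35/7).
Reduce top mod 7: now compute (0/7).
Top reduces to 0: gcd > 1, so the symbol is 0.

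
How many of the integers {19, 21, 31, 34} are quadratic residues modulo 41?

(19/41) = -1 → non-residue.
(21/41) = +1 → QR.
(31/41) = +1 → QR.
(34/41) = -1 → non-residue.
Total quadratic residues among the 4: 2.

2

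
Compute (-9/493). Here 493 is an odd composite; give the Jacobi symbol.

First reduce: -9 ≡ 484 (mod 493).
Pull out 2^2: since 493 ≡ 5 (mod 8), (2/493) = -1, so (2/493)^2 = +1.
Reciprocity: 121 ≡ 1 and 493 ≡ 1 (mod 4), so (121/493) = +(493/121).
Reduce top mod 121: now compute (9/121).
Reciprocity: 9 ≡ 1 and 121 ≡ 1 (mod 4), so (9/121) = +(121/9).
Reduce top mod 9: now compute (4/9).
Pull out 2^2: since 9 ≡ 1 (mod 8), (2/9) = +1, so (2/9)^2 = +1.
Reached (1/9) = 1. Collecting the sign flips along the way, the symbol is +1.

1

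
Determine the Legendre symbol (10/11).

-1

Euler's criterion: (10/11) ≡ 10^5 (mod 11).
10^2 ≡ 1 (mod 11)
10^4 ≡ 1 (mod 11)
10^5 = 10^(4+1) ≡ 10 (mod 11).
Result is 10 ≡ −1, so (10/11) = −1.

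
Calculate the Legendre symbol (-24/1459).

-1

First reduce: -24 ≡ 1435 (mod 1459).
Reciprocity: 1435 ≡ 3 and 1459 ≡ 3 (mod 4), so (1435/1459) = −(1459/1435).
Reduce top mod 1435: now compute (24/1435).
Pull out 2^3: since 1435 ≡ 3 (mod 8), (2/1435) = -1, so (2/1435)^3 = -1.
Reciprocity: 3 ≡ 3 and 1435 ≡ 3 (mod 4), so (3/1435) = −(1435/3).
Reduce top mod 3: now compute (1/3).
Reached (1/3) = 1. Collecting the sign flips along the way, the symbol is -1.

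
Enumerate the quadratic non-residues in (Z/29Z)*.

Square k = 1,…,14 (k and 29−k give the same square):
1²=1, 2²=4, 3²=9, 4²=16, 5²=25, 6²≡7, 7²≡20, 8²≡6, 9²≡23, 10²≡13, 11²≡5, 12²≡28, 13²≡24, 14²≡22 (mod 29).
The residues are {1, 4, 5, 6, 7, 9, 13, 16, 20, 22, 23, 24, 25, 28}; the non-residues are the remaining 14 nonzero classes.

2,3,8,10,11,12,14,15,17,18,19,21,26,27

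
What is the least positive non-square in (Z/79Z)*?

(2/79) = +1, so 2 is a residue.
(3/79) = −1, so 3 is the smallest positive non-residue mod 79.

3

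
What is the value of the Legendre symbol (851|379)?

First reduce: 851 ≡ 93 (mod 379).
Reciprocity: 93 ≡ 1 and 379 ≡ 3 (mod 4), so (93/379) = +(379/93).
Reduce top mod 93: now compute (7/93).
Reciprocity: 7 ≡ 3 and 93 ≡ 1 (mod 4), so (7/93) = +(93/7).
Reduce top mod 7: now compute (2/7).
Pull out 2: since 7 ≡ 7 (mod 8), (2/7) = +1.
Reached (1/7) = 1. Collecting the sign flips along the way, the symbol is +1.

1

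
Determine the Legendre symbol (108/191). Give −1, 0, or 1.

1

Euler's criterion: (108/191) ≡ 108^95 (mod 191).
108^2 ≡ 13 (mod 191)
108^4 ≡ 169 (mod 191)
108^8 ≡ 102 (mod 191)
108^16 ≡ 90 (mod 191)
108^32 ≡ 78 (mod 191)
108^64 ≡ 163 (mod 191)
108^95 = 108^(64+16+8+4+2+1) ≡ 1 (mod 191).
Result is 1, so (108/191) = 1.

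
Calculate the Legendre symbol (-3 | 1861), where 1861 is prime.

First reduce: -3 ≡ 1858 (mod 1861).
Pull out 2: since 1861 ≡ 5 (mod 8), (2/1861) = -1.
Reciprocity: 929 ≡ 1 and 1861 ≡ 1 (mod 4), so (929/1861) = +(1861/929).
Reduce top mod 929: now compute (3/929).
Reciprocity: 3 ≡ 3 and 929 ≡ 1 (mod 4), so (3/929) = +(929/3).
Reduce top mod 3: now compute (2/3).
Pull out 2: since 3 ≡ 3 (mod 8), (2/3) = -1.
Reached (1/3) = 1. Collecting the sign flips along the way, the symbol is +1.

1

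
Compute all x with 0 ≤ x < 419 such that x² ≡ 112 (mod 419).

Since 419 ≡ 3 (mod 4), a square root of 112 is 112^((419+1)/4) = 112^105 mod 419.
Repeated squaring: 112^2≡393, 112^4≡257, 112^8≡266, 112^16≡364, 112^32≡92, 112^64≡84 (mod 419).
112^105 = 112^(64+32+8+1) ≡ 37 (mod 419).
Check: 37² = 1369 ≡ 112 (mod 419). The two roots are 37 and 382.

37, 382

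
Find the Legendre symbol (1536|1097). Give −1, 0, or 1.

First reduce: 1536 ≡ 439 (mod 1097).
Reciprocity: 439 ≡ 3 and 1097 ≡ 1 (mod 4), so (439/1097) = +(1097/439).
Reduce top mod 439: now compute (219/439).
Reciprocity: 219 ≡ 3 and 439 ≡ 3 (mod 4), so (219/439) = −(439/219).
Reduce top mod 219: now compute (1/219).
Reached (1/219) = 1. Collecting the sign flips along the way, the symbol is -1.

-1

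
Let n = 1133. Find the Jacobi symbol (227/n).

Reciprocity: 227 ≡ 3 and 1133 ≡ 1 (mod 4), so (227/1133) = +(1133/227).
Reduce top mod 227: now compute (225/227).
Reciprocity: 225 ≡ 1 and 227 ≡ 3 (mod 4), so (225/227) = +(227/225).
Reduce top mod 225: now compute (2/225).
Pull out 2: since 225 ≡ 1 (mod 8), (2/225) = +1.
Reached (1/225) = 1. Collecting the sign flips along the way, the symbol is +1.

1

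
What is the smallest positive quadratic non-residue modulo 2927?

(2/2927) = +1, so 2 is a residue.
(3/2927) = +1, so 3 is a residue.
(4/2927) = +1, so 4 is a residue.
(5/2927) = −1, so 5 is the smallest positive non-residue mod 2927.

5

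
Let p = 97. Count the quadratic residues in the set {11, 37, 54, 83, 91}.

3

(11/97) = +1 → QR.
(37/97) = -1 → non-residue.
(54/97) = +1 → QR.
(83/97) = -1 → non-residue.
(91/97) = +1 → QR.
Total quadratic residues among the 5: 3.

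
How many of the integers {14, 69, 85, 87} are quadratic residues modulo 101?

(14/101) = +1 → QR.
(69/101) = -1 → non-residue.
(85/101) = +1 → QR.
(87/101) = +1 → QR.
Total quadratic residues among the 4: 3.

3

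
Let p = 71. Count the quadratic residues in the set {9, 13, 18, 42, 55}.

(9/71) = +1 → QR.
(13/71) = -1 → non-residue.
(18/71) = +1 → QR.
(42/71) = -1 → non-residue.
(55/71) = -1 → non-residue.
Total quadratic residues among the 5: 2.

2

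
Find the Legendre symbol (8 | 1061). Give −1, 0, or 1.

-1

Euler's criterion: (8/1061) ≡ 8^530 (mod 1061).
8^2 ≡ 64 (mod 1061)
8^4 ≡ 913 (mod 1061)
8^8 ≡ 684 (mod 1061)
8^16 ≡ 1016 (mod 1061)
8^32 ≡ 964 (mod 1061)
8^64 ≡ 921 (mod 1061)
8^128 ≡ 502 (mod 1061)
8^256 ≡ 547 (mod 1061)
8^512 ≡ 7 (mod 1061)
8^530 = 8^(512+16+2) ≡ 1060 (mod 1061).
Result is 1060 ≡ −1, so (8/1061) = −1.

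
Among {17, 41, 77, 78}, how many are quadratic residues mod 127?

(17/127) = +1 → QR.
(41/127) = +1 → QR.
(77/127) = -1 → non-residue.
(78/127) = -1 → non-residue.
Total quadratic residues among the 4: 2.

2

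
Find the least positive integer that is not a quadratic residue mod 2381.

2

(2/2381) = −1, so 2 is the smallest positive non-residue mod 2381.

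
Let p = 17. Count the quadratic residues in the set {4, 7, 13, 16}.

(4/17) = +1 → QR.
(7/17) = -1 → non-residue.
(13/17) = +1 → QR.
(16/17) = +1 → QR.
Total quadratic residues among the 4: 3.

3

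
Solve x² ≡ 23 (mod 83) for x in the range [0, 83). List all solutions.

40, 43

Since 83 ≡ 3 (mod 4), a square root of 23 is 23^((83+1)/4) = 23^21 mod 83.
Repeated squaring: 23^2≡31, 23^4≡48, 23^8≡63, 23^16≡68 (mod 83).
23^21 = 23^(16+4+1) ≡ 40 (mod 83).
Check: 40² = 1600 ≡ 23 (mod 83). The two roots are 40 and 43.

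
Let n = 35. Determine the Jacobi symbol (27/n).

1

Reciprocity: 27 ≡ 3 and 35 ≡ 3 (mod 4), so (27/35) = −(35/27).
Reduce top mod 27: now compute (8/27).
Pull out 2^3: since 27 ≡ 3 (mod 8), (2/27) = -1, so (2/27)^3 = -1.
Reached (1/27) = 1. Collecting the sign flips along the way, the symbol is +1.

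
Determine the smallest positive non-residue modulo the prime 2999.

17

(2/2999) = +1, so 2 is a residue.
(3/2999) = +1, so 3 is a residue.
(4/2999) = +1, so 4 is a residue.
(5/2999) = +1, so 5 is a residue.
(6/2999) = +1, so 6 is a residue.
(7/2999) = +1, so 7 is a residue.
(8/2999) = +1, so 8 is a residue.
(9/2999) = +1, so 9 is a residue.
(10/2999) = +1, so 10 is a residue.
(11/2999) = +1, so 11 is a residue.
(12/2999) = +1, so 12 is a residue.
(13/2999) = +1, so 13 is a residue.
(14/2999) = +1, so 14 is a residue.
(15/2999) = +1, so 15 is a residue.
(16/2999) = +1, so 16 is a residue.
(17/2999) = −1, so 17 is the smallest positive non-residue mod 2999.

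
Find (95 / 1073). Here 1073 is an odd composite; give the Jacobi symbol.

-1

Reciprocity: 95 ≡ 3 and 1073 ≡ 1 (mod 4), so (95/1073) = +(1073/95).
Reduce top mod 95: now compute (28/95).
Pull out 2^2: since 95 ≡ 7 (mod 8), (2/95) = +1, so (2/95)^2 = +1.
Reciprocity: 7 ≡ 3 and 95 ≡ 3 (mod 4), so (7/95) = −(95/7).
Reduce top mod 7: now compute (4/7).
Pull out 2^2: since 7 ≡ 7 (mod 8), (2/7) = +1, so (2/7)^2 = +1.
Reached (1/7) = 1. Collecting the sign flips along the way, the symbol is -1.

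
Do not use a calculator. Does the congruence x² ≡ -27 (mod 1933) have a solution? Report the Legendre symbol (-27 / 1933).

First reduce: -27 ≡ 1906 (mod 1933).
Pull out 2: since 1933 ≡ 5 (mod 8), (2/1933) = -1.
Reciprocity: 953 ≡ 1 and 1933 ≡ 1 (mod 4), so (953/1933) = +(1933/953).
Reduce top mod 953: now compute (27/953).
Reciprocity: 27 ≡ 3 and 953 ≡ 1 (mod 4), so (27/953) = +(953/27).
Reduce top mod 27: now compute (8/27).
Pull out 2^3: since 27 ≡ 3 (mod 8), (2/27) = -1, so (2/27)^3 = -1.
Reached (1/27) = 1. Collecting the sign flips along the way, the symbol is +1.

1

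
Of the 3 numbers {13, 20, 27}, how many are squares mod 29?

(13/29) = +1 → QR.
(20/29) = +1 → QR.
(27/29) = -1 → non-residue.
Total quadratic residues among the 3: 2.

2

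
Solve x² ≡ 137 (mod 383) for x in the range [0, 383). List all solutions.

Since 383 ≡ 3 (mod 4), a square root of 137 is 137^((383+1)/4) = 137^96 mod 383.
Repeated squaring: 137^2≡2, 137^4≡4, 137^8≡16, 137^16≡256, 137^32≡43, 137^64≡317 (mod 383).
137^96 = 137^(64+32) ≡ 226 (mod 383).
Check: 226² = 51076 ≡ 137 (mod 383). The two roots are 157 and 226.

157, 226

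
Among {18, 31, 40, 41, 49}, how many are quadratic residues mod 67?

2

(18/67) = -1 → non-residue.
(31/67) = -1 → non-residue.
(40/67) = +1 → QR.
(41/67) = -1 → non-residue.
(49/67) = +1 → QR.
Total quadratic residues among the 5: 2.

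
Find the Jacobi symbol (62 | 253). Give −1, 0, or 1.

Pull out 2: since 253 ≡ 5 (mod 8), (2/253) = -1.
Reciprocity: 31 ≡ 3 and 253 ≡ 1 (mod 4), so (31/253) = +(253/31).
Reduce top mod 31: now compute (5/31).
Reciprocity: 5 ≡ 1 and 31 ≡ 3 (mod 4), so (5/31) = +(31/5).
Reduce top mod 5: now compute (1/5).
Reached (1/5) = 1. Collecting the sign flips along the way, the symbol is -1.

-1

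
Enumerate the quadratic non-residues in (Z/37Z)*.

Square k = 1,…,18 (k and 37−k give the same square):
1²=1, 2²=4, 3²=9, 4²=16, 5²=25, 6²=36, 7²≡12, 8²≡27, 9²≡7, 10²≡26, 11²≡10, 12²≡33, 13²≡21, 14²≡11, 15²≡3, 16²≡34, 17²≡30, 18²≡28 (mod 37).
The residues are {1, 3, 4, 7, 9, 10, 11, 12, 16, 21, 25, 26, 27, 28, 30, 33, 34, 36}; the non-residues are the remaining 18 nonzero classes.

2,5,6,8,13,14,15,17,18,19,20,22,23,24,29,31,32,35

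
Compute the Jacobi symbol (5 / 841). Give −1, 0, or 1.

Reciprocity: 5 ≡ 1 and 841 ≡ 1 (mod 4), so (5/841) = +(841/5).
Reduce top mod 5: now compute (1/5).
Reached (1/5) = 1. Collecting the sign flips along the way, the symbol is +1.

1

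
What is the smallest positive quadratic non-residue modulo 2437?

2

(2/2437) = −1, so 2 is the smallest positive non-residue mod 2437.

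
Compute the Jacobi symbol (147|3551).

Reciprocity: 147 ≡ 3 and 3551 ≡ 3 (mod 4), so (147/3551) = −(3551/147).
Reduce top mod 147: now compute (23/147).
Reciprocity: 23 ≡ 3 and 147 ≡ 3 (mod 4), so (23/147) = −(147/23).
Reduce top mod 23: now compute (9/23).
Reciprocity: 9 ≡ 1 and 23 ≡ 3 (mod 4), so (9/23) = +(23/9).
Reduce top mod 9: now compute (5/9).
Reciprocity: 5 ≡ 1 and 9 ≡ 1 (mod 4), so (5/9) = +(9/5).
Reduce top mod 5: now compute (4/5).
Pull out 2^2: since 5 ≡ 5 (mod 8), (2/5) = -1, so (2/5)^2 = +1.
Reached (1/5) = 1. Collecting the sign flips along the way, the symbol is +1.

1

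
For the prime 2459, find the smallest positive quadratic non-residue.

2

(2/2459) = −1, so 2 is the smallest positive non-residue mod 2459.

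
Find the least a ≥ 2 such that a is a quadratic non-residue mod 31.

3

(2/31) = +1, so 2 is a residue.
(3/31) = −1, so 3 is the smallest positive non-residue mod 31.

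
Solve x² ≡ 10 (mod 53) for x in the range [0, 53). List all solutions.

13, 40

53 ≡ 1 (mod 4), so we find a root by search.
Trying successive values, 13² = 169 ≡ 10 (mod 53). The other root is 53 − 13 = 40.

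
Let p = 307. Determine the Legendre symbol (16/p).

1

Pull out 2^4: since 307 ≡ 3 (mod 8), (2/307) = -1, so (2/307)^4 = +1.
Reached (1/307) = 1. Collecting the sign flips along the way, the symbol is +1.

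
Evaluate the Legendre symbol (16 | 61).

1

Pull out 2^4: since 61 ≡ 5 (mod 8), (2/61) = -1, so (2/61)^4 = +1.
Reached (1/61) = 1. Collecting the sign flips along the way, the symbol is +1.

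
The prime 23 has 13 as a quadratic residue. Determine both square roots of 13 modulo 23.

Since 23 ≡ 3 (mod 4), a square root of 13 is 13^((23+1)/4) = 13^6 mod 23.
Repeated squaring: 13^2≡8, 13^4≡18 (mod 23).
13^6 = 13^(4+2) ≡ 6 (mod 23).
Check: 6² = 36 ≡ 13 (mod 23). The two roots are 6 and 17.

6, 17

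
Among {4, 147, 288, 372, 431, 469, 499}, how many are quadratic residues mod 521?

5

(4/521) = +1 → QR.
(147/521) = -1 → non-residue.
(288/521) = +1 → QR.
(372/521) = -1 → non-residue.
(431/521) = +1 → QR.
(469/521) = +1 → QR.
(499/521) = +1 → QR.
Total quadratic residues among the 7: 5.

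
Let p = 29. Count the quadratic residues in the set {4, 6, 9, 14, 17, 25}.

4

(4/29) = +1 → QR.
(6/29) = +1 → QR.
(9/29) = +1 → QR.
(14/29) = -1 → non-residue.
(17/29) = -1 → non-residue.
(25/29) = +1 → QR.
Total quadratic residues among the 6: 4.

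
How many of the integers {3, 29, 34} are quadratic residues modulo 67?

1

(3/67) = -1 → non-residue.
(29/67) = +1 → QR.
(34/67) = -1 → non-residue.
Total quadratic residues among the 3: 1.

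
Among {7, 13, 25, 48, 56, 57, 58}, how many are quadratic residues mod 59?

4

(7/59) = +1 → QR.
(13/59) = -1 → non-residue.
(25/59) = +1 → QR.
(48/59) = +1 → QR.
(56/59) = -1 → non-residue.
(57/59) = +1 → QR.
(58/59) = -1 → non-residue.
Total quadratic residues among the 7: 4.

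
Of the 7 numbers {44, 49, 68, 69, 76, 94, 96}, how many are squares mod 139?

4

(44/139) = +1 → QR.
(49/139) = +1 → QR.
(68/139) = -1 → non-residue.
(69/139) = +1 → QR.
(76/139) = -1 → non-residue.
(94/139) = -1 → non-residue.
(96/139) = +1 → QR.
Total quadratic residues among the 7: 4.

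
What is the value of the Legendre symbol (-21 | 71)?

1

Euler's criterion: (-21/71) ≡ 50^35 (mod 71).
50^2 ≡ 15 (mod 71)
50^4 ≡ 12 (mod 71)
50^8 ≡ 2 (mod 71)
50^16 ≡ 4 (mod 71)
50^32 ≡ 16 (mod 71)
50^35 = 50^(32+2+1) ≡ 1 (mod 71).
Result is 1, so (-21/71) = 1.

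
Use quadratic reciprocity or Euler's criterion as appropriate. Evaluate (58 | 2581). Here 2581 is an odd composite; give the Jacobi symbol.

Pull out 2: since 2581 ≡ 5 (mod 8), (2/2581) = -1.
Reciprocity: 29 ≡ 1 and 2581 ≡ 1 (mod 4), so (29/2581) = +(2581/29).
Reduce top mod 29: now compute (0/29).
Top reduces to 0: gcd > 1, so the symbol is 0.

0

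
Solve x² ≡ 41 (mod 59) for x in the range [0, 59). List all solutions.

10, 49

Since 59 ≡ 3 (mod 4), a square root of 41 is 41^((59+1)/4) = 41^15 mod 59.
Repeated squaring: 41^2≡29, 41^4≡15, 41^8≡48 (mod 59).
41^15 = 41^(8+4+2+1) ≡ 49 (mod 59).
Check: 49² = 2401 ≡ 41 (mod 59). The two roots are 10 and 49.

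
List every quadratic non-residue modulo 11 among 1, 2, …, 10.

Square k = 1,…,5 (k and 11−k give the same square):
1²=1, 2²=4, 3²=9, 4²≡5, 5²≡3 (mod 11).
The residues are {1, 3, 4, 5, 9}; the non-residues are the remaining 5 nonzero classes.

2 6 7 8 10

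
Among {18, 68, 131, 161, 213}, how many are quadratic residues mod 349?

(18/349) = -1 → non-residue.
(68/349) = +1 → QR.
(131/349) = -1 → non-residue.
(161/349) = -1 → non-residue.
(213/349) = -1 → non-residue.
Total quadratic residues among the 5: 1.

1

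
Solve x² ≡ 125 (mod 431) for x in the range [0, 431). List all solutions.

Since 431 ≡ 3 (mod 4), a square root of 125 is 125^((431+1)/4) = 125^108 mod 431.
Repeated squaring: 125^2≡109, 125^4≡244, 125^8≡58, 125^16≡347, 125^32≡160, 125^64≡171 (mod 431).
125^108 = 125^(64+32+8+4) ≡ 388 (mod 431).
Check: 388² = 150544 ≡ 125 (mod 431). The two roots are 43 and 388.

43, 388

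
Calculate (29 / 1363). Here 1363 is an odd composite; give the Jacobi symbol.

0

Reciprocity: 29 ≡ 1 and 1363 ≡ 3 (mod 4), so (29/1363) = +(1363/29).
Reduce top mod 29: now compute (0/29).
Top reduces to 0: gcd > 1, so the symbol is 0.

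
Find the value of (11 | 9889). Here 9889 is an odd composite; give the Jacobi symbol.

Reciprocity: 11 ≡ 3 and 9889 ≡ 1 (mod 4), so (11/9889) = +(9889/11).
Reduce top mod 11: now compute (0/11).
Top reduces to 0: gcd > 1, so the symbol is 0.

0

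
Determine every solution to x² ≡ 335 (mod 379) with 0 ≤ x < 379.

Since 379 ≡ 3 (mod 4), a square root of 335 is 335^((379+1)/4) = 335^95 mod 379.
Repeated squaring: 335^2≡41, 335^4≡165, 335^8≡316, 335^16≡179, 335^32≡205, 335^64≡335 (mod 379).
335^95 = 335^(64+16+8+4+2+1) ≡ 205 (mod 379).
Check: 205² = 42025 ≡ 335 (mod 379). The two roots are 174 and 205.

174, 205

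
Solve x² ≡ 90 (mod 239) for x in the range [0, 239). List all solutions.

Since 239 ≡ 3 (mod 4), a square root of 90 is 90^((239+1)/4) = 90^60 mod 239.
Repeated squaring: 90^2≡213, 90^4≡198, 90^8≡8, 90^16≡64, 90^32≡33 (mod 239).
90^60 = 90^(32+16+8+4) ≡ 125 (mod 239).
Check: 125² = 15625 ≡ 90 (mod 239). The two roots are 114 and 125.

114, 125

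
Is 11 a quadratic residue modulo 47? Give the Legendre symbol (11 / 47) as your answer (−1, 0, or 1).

Reciprocity: 11 ≡ 3 and 47 ≡ 3 (mod 4), so (11/47) = −(47/11).
Reduce top mod 11: now compute (3/11).
Reciprocity: 3 ≡ 3 and 11 ≡ 3 (mod 4), so (3/11) = −(11/3).
Reduce top mod 3: now compute (2/3).
Pull out 2: since 3 ≡ 3 (mod 8), (2/3) = -1.
Reached (1/3) = 1. Collecting the sign flips along the way, the symbol is -1.

-1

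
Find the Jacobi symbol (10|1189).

-1

Pull out 2: since 1189 ≡ 5 (mod 8), (2/1189) = -1.
Reciprocity: 5 ≡ 1 and 1189 ≡ 1 (mod 4), so (5/1189) = +(1189/5).
Reduce top mod 5: now compute (4/5).
Pull out 2^2: since 5 ≡ 5 (mod 8), (2/5) = -1, so (2/5)^2 = +1.
Reached (1/5) = 1. Collecting the sign flips along the way, the symbol is -1.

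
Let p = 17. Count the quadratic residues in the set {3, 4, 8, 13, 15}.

(3/17) = -1 → non-residue.
(4/17) = +1 → QR.
(8/17) = +1 → QR.
(13/17) = +1 → QR.
(15/17) = +1 → QR.
Total quadratic residues among the 5: 4.

4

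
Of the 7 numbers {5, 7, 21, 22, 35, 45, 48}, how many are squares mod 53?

1

(5/53) = -1 → non-residue.
(7/53) = +1 → QR.
(21/53) = -1 → non-residue.
(22/53) = -1 → non-residue.
(35/53) = -1 → non-residue.
(45/53) = -1 → non-residue.
(48/53) = -1 → non-residue.
Total quadratic residues among the 7: 1.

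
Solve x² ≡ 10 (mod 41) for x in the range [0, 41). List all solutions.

41 ≡ 1 (mod 4), so we find a root by search.
Trying successive values, 16² = 256 ≡ 10 (mod 41). The other root is 41 − 16 = 25.

16, 25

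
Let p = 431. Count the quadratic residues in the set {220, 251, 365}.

1

(220/431) = +1 → QR.
(251/431) = -1 → non-residue.
(365/431) = -1 → non-residue.
Total quadratic residues among the 3: 1.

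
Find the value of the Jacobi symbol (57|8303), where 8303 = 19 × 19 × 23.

Reciprocity: 57 ≡ 1 and 8303 ≡ 3 (mod 4), so (57/8303) = +(8303/57).
Reduce top mod 57: now compute (38/57).
Pull out 2: since 57 ≡ 1 (mod 8), (2/57) = +1.
Reciprocity: 19 ≡ 3 and 57 ≡ 1 (mod 4), so (19/57) = +(57/19).
Reduce top mod 19: now compute (0/19).
Top reduces to 0: gcd > 1, so the symbol is 0.

0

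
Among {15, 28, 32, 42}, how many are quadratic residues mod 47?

(15/47) = -1 → non-residue.
(28/47) = +1 → QR.
(32/47) = +1 → QR.
(42/47) = +1 → QR.
Total quadratic residues among the 4: 3.

3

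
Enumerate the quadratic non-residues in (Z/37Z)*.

2,5,6,8,13,14,15,17,18,19,20,22,23,24,29,31,32,35

Square k = 1,…,18 (k and 37−k give the same square):
1²=1, 2²=4, 3²=9, 4²=16, 5²=25, 6²=36, 7²≡12, 8²≡27, 9²≡7, 10²≡26, 11²≡10, 12²≡33, 13²≡21, 14²≡11, 15²≡3, 16²≡34, 17²≡30, 18²≡28 (mod 37).
The residues are {1, 3, 4, 7, 9, 10, 11, 12, 16, 21, 25, 26, 27, 28, 30, 33, 34, 36}; the non-residues are the remaining 18 nonzero classes.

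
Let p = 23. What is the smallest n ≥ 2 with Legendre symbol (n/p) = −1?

5

(2/23) = +1, so 2 is a residue.
(3/23) = +1, so 3 is a residue.
(4/23) = +1, so 4 is a residue.
(5/23) = −1, so 5 is the smallest positive non-residue mod 23.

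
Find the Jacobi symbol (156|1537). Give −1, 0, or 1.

1

Pull out 2^2: since 1537 ≡ 1 (mod 8), (2/1537) = +1, so (2/1537)^2 = +1.
Reciprocity: 39 ≡ 3 and 1537 ≡ 1 (mod 4), so (39/1537) = +(1537/39).
Reduce top mod 39: now compute (16/39).
Pull out 2^4: since 39 ≡ 7 (mod 8), (2/39) = +1, so (2/39)^4 = +1.
Reached (1/39) = 1. Collecting the sign flips along the way, the symbol is +1.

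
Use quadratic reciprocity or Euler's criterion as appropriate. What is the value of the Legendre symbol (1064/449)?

-1

First reduce: 1064 ≡ 166 (mod 449).
Pull out 2: since 449 ≡ 1 (mod 8), (2/449) = +1.
Reciprocity: 83 ≡ 3 and 449 ≡ 1 (mod 4), so (83/449) = +(449/83).
Reduce top mod 83: now compute (34/83).
Pull out 2: since 83 ≡ 3 (mod 8), (2/83) = -1.
Reciprocity: 17 ≡ 1 and 83 ≡ 3 (mod 4), so (17/83) = +(83/17).
Reduce top mod 17: now compute (15/17).
Reciprocity: 15 ≡ 3 and 17 ≡ 1 (mod 4), so (15/17) = +(17/15).
Reduce top mod 15: now compute (2/15).
Pull out 2: since 15 ≡ 7 (mod 8), (2/15) = +1.
Reached (1/15) = 1. Collecting the sign flips along the way, the symbol is -1.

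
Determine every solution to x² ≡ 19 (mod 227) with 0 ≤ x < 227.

Since 227 ≡ 3 (mod 4), a square root of 19 is 19^((227+1)/4) = 19^57 mod 227.
Repeated squaring: 19^2≡134, 19^4≡23, 19^8≡75, 19^16≡177, 19^32≡3 (mod 227).
19^57 = 19^(32+16+8+1) ≡ 84 (mod 227).
Check: 84² = 7056 ≡ 19 (mod 227). The two roots are 84 and 143.

84, 143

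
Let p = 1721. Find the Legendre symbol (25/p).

1

Reciprocity: 25 ≡ 1 and 1721 ≡ 1 (mod 4), so (25/1721) = +(1721/25).
Reduce top mod 25: now compute (21/25).
Reciprocity: 21 ≡ 1 and 25 ≡ 1 (mod 4), so (21/25) = +(25/21).
Reduce top mod 21: now compute (4/21).
Pull out 2^2: since 21 ≡ 5 (mod 8), (2/21) = -1, so (2/21)^2 = +1.
Reached (1/21) = 1. Collecting the sign flips along the way, the symbol is +1.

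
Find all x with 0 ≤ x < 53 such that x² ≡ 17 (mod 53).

21, 32

53 ≡ 1 (mod 4), so we find a root by search.
Trying successive values, 21² = 441 ≡ 17 (mod 53). The other root is 53 − 21 = 32.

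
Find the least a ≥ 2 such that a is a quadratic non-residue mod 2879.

7

(2/2879) = +1, so 2 is a residue.
(3/2879) = +1, so 3 is a residue.
(4/2879) = +1, so 4 is a residue.
(5/2879) = +1, so 5 is a residue.
(6/2879) = +1, so 6 is a residue.
(7/2879) = −1, so 7 is the smallest positive non-residue mod 2879.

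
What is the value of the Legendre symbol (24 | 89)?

Pull out 2^3: since 89 ≡ 1 (mod 8), (2/89) = +1, so (2/89)^3 = +1.
Reciprocity: 3 ≡ 3 and 89 ≡ 1 (mod 4), so (3/89) = +(89/3).
Reduce top mod 3: now compute (2/3).
Pull out 2: since 3 ≡ 3 (mod 8), (2/3) = -1.
Reached (1/3) = 1. Collecting the sign flips along the way, the symbol is -1.

-1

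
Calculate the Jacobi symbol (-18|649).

First reduce: -18 ≡ 631 (mod 649).
Reciprocity: 631 ≡ 3 and 649 ≡ 1 (mod 4), so (631/649) = +(649/631).
Reduce top mod 631: now compute (18/631).
Pull out 2: since 631 ≡ 7 (mod 8), (2/631) = +1.
Reciprocity: 9 ≡ 1 and 631 ≡ 3 (mod 4), so (9/631) = +(631/9).
Reduce top mod 9: now compute (1/9).
Reached (1/9) = 1. Collecting the sign flips along the way, the symbol is +1.

1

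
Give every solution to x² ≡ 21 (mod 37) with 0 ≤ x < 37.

37 ≡ 1 (mod 4), so we find a root by search.
Trying successive values, 13² = 169 ≡ 21 (mod 37). The other root is 37 − 13 = 24.

13, 24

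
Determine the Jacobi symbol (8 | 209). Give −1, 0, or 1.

Pull out 2^3: since 209 ≡ 1 (mod 8), (2/209) = +1, so (2/209)^3 = +1.
Reached (1/209) = 1. Collecting the sign flips along the way, the symbol is +1.

1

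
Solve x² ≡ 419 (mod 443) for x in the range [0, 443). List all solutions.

Since 443 ≡ 3 (mod 4), a square root of 419 is 419^((443+1)/4) = 419^111 mod 443.
Repeated squaring: 419^2≡133, 419^4≡412, 419^8≡75, 419^16≡309, 419^32≡236, 419^64≡321 (mod 443).
419^111 = 419^(64+32+8+4+2+1) ≡ 349 (mod 443).
Check: 349² = 121801 ≡ 419 (mod 443). The two roots are 94 and 349.

94, 349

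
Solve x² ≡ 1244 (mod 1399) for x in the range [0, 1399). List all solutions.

Since 1399 ≡ 3 (mod 4), a square root of 1244 is 1244^((1399+1)/4) = 1244^350 mod 1399.
Repeated squaring: 1244^2≡242, 1244^4≡1205, 1244^8≡1262, 1244^16≡582, 1244^32≡166, 1244^64≡975, 1244^128≡704, 1244^256≡370 (mod 1399).
1244^350 = 1244^(256+64+16+8+4+2) ≡ 932 (mod 1399).
Check: 932² = 868624 ≡ 1244 (mod 1399). The two roots are 467 and 932.

467, 932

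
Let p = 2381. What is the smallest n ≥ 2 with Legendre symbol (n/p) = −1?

(2/2381) = −1, so 2 is the smallest positive non-residue mod 2381.

2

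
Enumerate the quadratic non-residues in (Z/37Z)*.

2 5 6 8 13 14 15 17 18 19 20 22 23 24 29 31 32 35

Square k = 1,…,18 (k and 37−k give the same square):
1²=1, 2²=4, 3²=9, 4²=16, 5²=25, 6²=36, 7²≡12, 8²≡27, 9²≡7, 10²≡26, 11²≡10, 12²≡33, 13²≡21, 14²≡11, 15²≡3, 16²≡34, 17²≡30, 18²≡28 (mod 37).
The residues are {1, 3, 4, 7, 9, 10, 11, 12, 16, 21, 25, 26, 27, 28, 30, 33, 34, 36}; the non-residues are the remaining 18 nonzero classes.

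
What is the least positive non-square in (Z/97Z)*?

5

(2/97) = +1, so 2 is a residue.
(3/97) = +1, so 3 is a residue.
(4/97) = +1, so 4 is a residue.
(5/97) = −1, so 5 is the smallest positive non-residue mod 97.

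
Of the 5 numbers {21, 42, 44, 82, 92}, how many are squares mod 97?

1

(21/97) = -1 → non-residue.
(42/97) = -1 → non-residue.
(44/97) = +1 → QR.
(82/97) = -1 → non-residue.
(92/97) = -1 → non-residue.
Total quadratic residues among the 5: 1.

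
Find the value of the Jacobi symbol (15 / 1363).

Reciprocity: 15 ≡ 3 and 1363 ≡ 3 (mod 4), so (15/1363) = −(1363/15).
Reduce top mod 15: now compute (13/15).
Reciprocity: 13 ≡ 1 and 15 ≡ 3 (mod 4), so (13/15) = +(15/13).
Reduce top mod 13: now compute (2/13).
Pull out 2: since 13 ≡ 5 (mod 8), (2/13) = -1.
Reached (1/13) = 1. Collecting the sign flips along the way, the symbol is +1.

1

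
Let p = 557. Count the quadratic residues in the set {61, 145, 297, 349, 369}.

1

(61/557) = -1 → non-residue.
(145/557) = -1 → non-residue.
(297/557) = +1 → QR.
(349/557) = -1 → non-residue.
(369/557) = -1 → non-residue.
Total quadratic residues among the 5: 1.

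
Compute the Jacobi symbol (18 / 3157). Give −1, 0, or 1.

-1

Pull out 2: since 3157 ≡ 5 (mod 8), (2/3157) = -1.
Reciprocity: 9 ≡ 1 and 3157 ≡ 1 (mod 4), so (9/3157) = +(3157/9).
Reduce top mod 9: now compute (7/9).
Reciprocity: 7 ≡ 3 and 9 ≡ 1 (mod 4), so (7/9) = +(9/7).
Reduce top mod 7: now compute (2/7).
Pull out 2: since 7 ≡ 7 (mod 8), (2/7) = +1.
Reached (1/7) = 1. Collecting the sign flips along the way, the symbol is -1.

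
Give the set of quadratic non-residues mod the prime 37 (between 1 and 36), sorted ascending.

2, 5, 6, 8, 13, 14, 15, 17, 18, 19, 20, 22, 23, 24, 29, 31, 32, 35

Square k = 1,…,18 (k and 37−k give the same square):
1²=1, 2²=4, 3²=9, 4²=16, 5²=25, 6²=36, 7²≡12, 8²≡27, 9²≡7, 10²≡26, 11²≡10, 12²≡33, 13²≡21, 14²≡11, 15²≡3, 16²≡34, 17²≡30, 18²≡28 (mod 37).
The residues are {1, 3, 4, 7, 9, 10, 11, 12, 16, 21, 25, 26, 27, 28, 30, 33, 34, 36}; the non-residues are the remaining 18 nonzero classes.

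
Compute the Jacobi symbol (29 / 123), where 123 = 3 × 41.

Reciprocity: 29 ≡ 1 and 123 ≡ 3 (mod 4), so (29/123) = +(123/29).
Reduce top mod 29: now compute (7/29).
Reciprocity: 7 ≡ 3 and 29 ≡ 1 (mod 4), so (7/29) = +(29/7).
Reduce top mod 7: now compute (1/7).
Reached (1/7) = 1. Collecting the sign flips along the way, the symbol is +1.

1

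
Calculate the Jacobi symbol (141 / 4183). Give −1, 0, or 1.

Reciprocity: 141 ≡ 1 and 4183 ≡ 3 (mod 4), so (141/4183) = +(4183/141).
Reduce top mod 141: now compute (94/141).
Pull out 2: since 141 ≡ 5 (mod 8), (2/141) = -1.
Reciprocity: 47 ≡ 3 and 141 ≡ 1 (mod 4), so (47/141) = +(141/47).
Reduce top mod 47: now compute (0/47).
Top reduces to 0: gcd > 1, so the symbol is 0.

0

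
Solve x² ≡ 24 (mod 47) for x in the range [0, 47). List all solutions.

20, 27

Since 47 ≡ 3 (mod 4), a square root of 24 is 24^((47+1)/4) = 24^12 mod 47.
Repeated squaring: 24^2≡12, 24^4≡3, 24^8≡9 (mod 47).
24^12 = 24^(8+4) ≡ 27 (mod 47).
Check: 27² = 729 ≡ 24 (mod 47). The two roots are 20 and 27.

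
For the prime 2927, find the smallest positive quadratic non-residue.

5

(2/2927) = +1, so 2 is a residue.
(3/2927) = +1, so 3 is a residue.
(4/2927) = +1, so 4 is a residue.
(5/2927) = −1, so 5 is the smallest positive non-residue mod 2927.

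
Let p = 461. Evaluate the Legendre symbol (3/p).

-1

Reciprocity: 3 ≡ 3 and 461 ≡ 1 (mod 4), so (3/461) = +(461/3).
Reduce top mod 3: now compute (2/3).
Pull out 2: since 3 ≡ 3 (mod 8), (2/3) = -1.
Reached (1/3) = 1. Collecting the sign flips along the way, the symbol is -1.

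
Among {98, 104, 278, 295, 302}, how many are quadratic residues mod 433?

(98/433) = +1 → QR.
(104/433) = +1 → QR.
(278/433) = +1 → QR.
(295/433) = -1 → non-residue.
(302/433) = -1 → non-residue.
Total quadratic residues among the 5: 3.

3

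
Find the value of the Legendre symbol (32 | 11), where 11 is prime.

-1

First reduce: 32 ≡ 10 (mod 11).
Pull out 2: since 11 ≡ 3 (mod 8), (2/11) = -1.
Reciprocity: 5 ≡ 1 and 11 ≡ 3 (mod 4), so (5/11) = +(11/5).
Reduce top mod 5: now compute (1/5).
Reached (1/5) = 1. Collecting the sign flips along the way, the symbol is -1.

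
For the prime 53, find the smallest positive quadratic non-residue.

2

(2/53) = −1, so 2 is the smallest positive non-residue mod 53.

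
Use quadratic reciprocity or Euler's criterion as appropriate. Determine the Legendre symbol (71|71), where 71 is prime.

First reduce: 71 ≡ 0 (mod 71).
Top reduces to 0: gcd > 1, so the symbol is 0.

0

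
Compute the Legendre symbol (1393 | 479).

-1

First reduce: 1393 ≡ 435 (mod 479).
Reciprocity: 435 ≡ 3 and 479 ≡ 3 (mod 4), so (435/479) = −(479/435).
Reduce top mod 435: now compute (44/435).
Pull out 2^2: since 435 ≡ 3 (mod 8), (2/435) = -1, so (2/435)^2 = +1.
Reciprocity: 11 ≡ 3 and 435 ≡ 3 (mod 4), so (11/435) = −(435/11).
Reduce top mod 11: now compute (6/11).
Pull out 2: since 11 ≡ 3 (mod 8), (2/11) = -1.
Reciprocity: 3 ≡ 3 and 11 ≡ 3 (mod 4), so (3/11) = −(11/3).
Reduce top mod 3: now compute (2/3).
Pull out 2: since 3 ≡ 3 (mod 8), (2/3) = -1.
Reached (1/3) = 1. Collecting the sign flips along the way, the symbol is -1.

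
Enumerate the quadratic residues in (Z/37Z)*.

1,3,4,7,9,10,11,12,16,21,25,26,27,28,30,33,34,36

Square k = 1,…,18 (k and 37−k give the same square):
1²=1, 2²=4, 3²=9, 4²=16, 5²=25, 6²=36, 7²≡12, 8²≡27, 9²≡7, 10²≡26, 11²≡10, 12²≡33, 13²≡21, 14²≡11, 15²≡3, 16²≡34, 17²≡30, 18²≡28 (mod 37).
So the quadratic residues mod 37 are {1, 3, 4, 7, 9, 10, 11, 12, 16, 21, 25, 26, 27, 28, 30, 33, 34, 36}.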